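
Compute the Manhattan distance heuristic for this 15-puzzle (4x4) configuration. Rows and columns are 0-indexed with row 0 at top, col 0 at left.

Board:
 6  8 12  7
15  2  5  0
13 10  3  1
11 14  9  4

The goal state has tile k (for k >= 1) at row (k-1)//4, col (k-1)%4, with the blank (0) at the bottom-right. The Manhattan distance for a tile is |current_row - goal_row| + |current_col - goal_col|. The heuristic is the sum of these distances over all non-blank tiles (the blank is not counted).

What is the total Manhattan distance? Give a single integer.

Answer: 34

Derivation:
Tile 6: (0,0)->(1,1) = 2
Tile 8: (0,1)->(1,3) = 3
Tile 12: (0,2)->(2,3) = 3
Tile 7: (0,3)->(1,2) = 2
Tile 15: (1,0)->(3,2) = 4
Tile 2: (1,1)->(0,1) = 1
Tile 5: (1,2)->(1,0) = 2
Tile 13: (2,0)->(3,0) = 1
Tile 10: (2,1)->(2,1) = 0
Tile 3: (2,2)->(0,2) = 2
Tile 1: (2,3)->(0,0) = 5
Tile 11: (3,0)->(2,2) = 3
Tile 14: (3,1)->(3,1) = 0
Tile 9: (3,2)->(2,0) = 3
Tile 4: (3,3)->(0,3) = 3
Sum: 2 + 3 + 3 + 2 + 4 + 1 + 2 + 1 + 0 + 2 + 5 + 3 + 0 + 3 + 3 = 34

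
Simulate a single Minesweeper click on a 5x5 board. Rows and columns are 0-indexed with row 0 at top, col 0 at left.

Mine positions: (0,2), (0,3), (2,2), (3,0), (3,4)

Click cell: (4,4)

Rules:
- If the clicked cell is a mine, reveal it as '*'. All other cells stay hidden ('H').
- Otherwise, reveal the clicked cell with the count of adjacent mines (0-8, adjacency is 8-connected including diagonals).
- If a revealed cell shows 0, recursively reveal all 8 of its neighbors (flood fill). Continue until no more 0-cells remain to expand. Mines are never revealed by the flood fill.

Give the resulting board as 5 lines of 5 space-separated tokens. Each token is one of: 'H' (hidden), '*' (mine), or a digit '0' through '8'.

H H H H H
H H H H H
H H H H H
H H H H H
H H H H 1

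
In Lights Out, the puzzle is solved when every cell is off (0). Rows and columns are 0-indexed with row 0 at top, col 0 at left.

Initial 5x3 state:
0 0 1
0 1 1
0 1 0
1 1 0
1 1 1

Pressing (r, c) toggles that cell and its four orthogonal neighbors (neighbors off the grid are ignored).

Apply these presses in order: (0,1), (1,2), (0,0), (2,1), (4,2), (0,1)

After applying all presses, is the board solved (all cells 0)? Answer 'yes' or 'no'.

After press 1 at (0,1):
1 1 0
0 0 1
0 1 0
1 1 0
1 1 1

After press 2 at (1,2):
1 1 1
0 1 0
0 1 1
1 1 0
1 1 1

After press 3 at (0,0):
0 0 1
1 1 0
0 1 1
1 1 0
1 1 1

After press 4 at (2,1):
0 0 1
1 0 0
1 0 0
1 0 0
1 1 1

After press 5 at (4,2):
0 0 1
1 0 0
1 0 0
1 0 1
1 0 0

After press 6 at (0,1):
1 1 0
1 1 0
1 0 0
1 0 1
1 0 0

Lights still on: 8

Answer: no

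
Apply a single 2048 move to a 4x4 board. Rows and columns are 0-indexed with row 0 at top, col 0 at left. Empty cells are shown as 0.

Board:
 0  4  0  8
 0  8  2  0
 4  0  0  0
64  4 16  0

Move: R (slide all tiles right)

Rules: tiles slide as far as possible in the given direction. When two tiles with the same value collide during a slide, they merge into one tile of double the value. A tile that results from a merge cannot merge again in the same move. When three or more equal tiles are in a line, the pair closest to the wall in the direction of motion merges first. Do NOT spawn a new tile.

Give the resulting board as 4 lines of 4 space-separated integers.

Answer:  0  0  4  8
 0  0  8  2
 0  0  0  4
 0 64  4 16

Derivation:
Slide right:
row 0: [0, 4, 0, 8] -> [0, 0, 4, 8]
row 1: [0, 8, 2, 0] -> [0, 0, 8, 2]
row 2: [4, 0, 0, 0] -> [0, 0, 0, 4]
row 3: [64, 4, 16, 0] -> [0, 64, 4, 16]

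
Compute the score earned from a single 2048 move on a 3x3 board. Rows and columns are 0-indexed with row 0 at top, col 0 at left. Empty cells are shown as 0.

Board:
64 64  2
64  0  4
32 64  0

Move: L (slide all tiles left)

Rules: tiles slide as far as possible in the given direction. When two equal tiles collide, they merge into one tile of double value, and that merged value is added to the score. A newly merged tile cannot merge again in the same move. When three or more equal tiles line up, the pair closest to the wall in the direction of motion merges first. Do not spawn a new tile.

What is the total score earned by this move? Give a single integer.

Answer: 128

Derivation:
Slide left:
row 0: [64, 64, 2] -> [128, 2, 0]  score +128 (running 128)
row 1: [64, 0, 4] -> [64, 4, 0]  score +0 (running 128)
row 2: [32, 64, 0] -> [32, 64, 0]  score +0 (running 128)
Board after move:
128   2   0
 64   4   0
 32  64   0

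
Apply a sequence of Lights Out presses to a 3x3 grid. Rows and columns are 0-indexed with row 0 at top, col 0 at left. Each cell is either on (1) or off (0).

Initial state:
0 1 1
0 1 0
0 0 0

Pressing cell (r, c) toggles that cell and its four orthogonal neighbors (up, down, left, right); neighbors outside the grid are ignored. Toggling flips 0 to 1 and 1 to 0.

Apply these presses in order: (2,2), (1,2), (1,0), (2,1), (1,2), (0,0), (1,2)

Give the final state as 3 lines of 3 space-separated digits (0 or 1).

Answer: 0 0 0
0 0 0
0 0 1

Derivation:
After press 1 at (2,2):
0 1 1
0 1 1
0 1 1

After press 2 at (1,2):
0 1 0
0 0 0
0 1 0

After press 3 at (1,0):
1 1 0
1 1 0
1 1 0

After press 4 at (2,1):
1 1 0
1 0 0
0 0 1

After press 5 at (1,2):
1 1 1
1 1 1
0 0 0

After press 6 at (0,0):
0 0 1
0 1 1
0 0 0

After press 7 at (1,2):
0 0 0
0 0 0
0 0 1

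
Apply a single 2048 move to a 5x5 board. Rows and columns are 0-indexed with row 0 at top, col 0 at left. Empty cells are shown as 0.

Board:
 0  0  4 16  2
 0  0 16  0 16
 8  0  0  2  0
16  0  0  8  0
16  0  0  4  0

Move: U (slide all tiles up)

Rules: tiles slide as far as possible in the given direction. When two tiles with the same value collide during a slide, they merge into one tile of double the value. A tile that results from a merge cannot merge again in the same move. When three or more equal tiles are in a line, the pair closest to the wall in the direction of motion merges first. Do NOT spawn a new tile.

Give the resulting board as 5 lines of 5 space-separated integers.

Answer:  8  0  4 16  2
32  0 16  2 16
 0  0  0  8  0
 0  0  0  4  0
 0  0  0  0  0

Derivation:
Slide up:
col 0: [0, 0, 8, 16, 16] -> [8, 32, 0, 0, 0]
col 1: [0, 0, 0, 0, 0] -> [0, 0, 0, 0, 0]
col 2: [4, 16, 0, 0, 0] -> [4, 16, 0, 0, 0]
col 3: [16, 0, 2, 8, 4] -> [16, 2, 8, 4, 0]
col 4: [2, 16, 0, 0, 0] -> [2, 16, 0, 0, 0]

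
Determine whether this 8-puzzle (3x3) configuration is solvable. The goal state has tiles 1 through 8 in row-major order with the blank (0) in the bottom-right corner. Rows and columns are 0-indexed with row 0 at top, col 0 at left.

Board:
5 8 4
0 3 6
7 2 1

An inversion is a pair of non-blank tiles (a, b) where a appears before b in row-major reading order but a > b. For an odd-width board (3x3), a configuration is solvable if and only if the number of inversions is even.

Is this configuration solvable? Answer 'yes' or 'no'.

Answer: yes

Derivation:
Inversions (pairs i<j in row-major order where tile[i] > tile[j] > 0): 20
20 is even, so the puzzle is solvable.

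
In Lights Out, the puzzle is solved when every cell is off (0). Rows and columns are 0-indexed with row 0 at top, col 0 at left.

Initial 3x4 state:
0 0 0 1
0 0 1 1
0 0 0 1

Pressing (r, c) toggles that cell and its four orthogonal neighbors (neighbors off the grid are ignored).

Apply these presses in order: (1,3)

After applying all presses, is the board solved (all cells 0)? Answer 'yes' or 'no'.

Answer: yes

Derivation:
After press 1 at (1,3):
0 0 0 0
0 0 0 0
0 0 0 0

Lights still on: 0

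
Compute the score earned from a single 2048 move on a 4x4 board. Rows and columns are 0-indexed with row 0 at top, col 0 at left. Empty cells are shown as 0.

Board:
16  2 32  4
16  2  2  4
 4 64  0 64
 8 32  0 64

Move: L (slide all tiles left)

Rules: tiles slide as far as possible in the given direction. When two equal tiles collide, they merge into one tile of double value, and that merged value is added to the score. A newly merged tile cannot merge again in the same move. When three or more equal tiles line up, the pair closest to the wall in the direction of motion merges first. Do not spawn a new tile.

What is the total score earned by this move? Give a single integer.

Answer: 132

Derivation:
Slide left:
row 0: [16, 2, 32, 4] -> [16, 2, 32, 4]  score +0 (running 0)
row 1: [16, 2, 2, 4] -> [16, 4, 4, 0]  score +4 (running 4)
row 2: [4, 64, 0, 64] -> [4, 128, 0, 0]  score +128 (running 132)
row 3: [8, 32, 0, 64] -> [8, 32, 64, 0]  score +0 (running 132)
Board after move:
 16   2  32   4
 16   4   4   0
  4 128   0   0
  8  32  64   0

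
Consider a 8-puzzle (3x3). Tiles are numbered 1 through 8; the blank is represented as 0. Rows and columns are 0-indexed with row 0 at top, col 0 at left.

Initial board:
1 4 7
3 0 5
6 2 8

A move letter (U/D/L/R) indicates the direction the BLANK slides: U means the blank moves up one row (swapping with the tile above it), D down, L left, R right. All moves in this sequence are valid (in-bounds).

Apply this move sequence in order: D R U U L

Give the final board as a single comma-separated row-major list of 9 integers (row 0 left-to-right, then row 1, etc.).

After move 1 (D):
1 4 7
3 2 5
6 0 8

After move 2 (R):
1 4 7
3 2 5
6 8 0

After move 3 (U):
1 4 7
3 2 0
6 8 5

After move 4 (U):
1 4 0
3 2 7
6 8 5

After move 5 (L):
1 0 4
3 2 7
6 8 5

Answer: 1, 0, 4, 3, 2, 7, 6, 8, 5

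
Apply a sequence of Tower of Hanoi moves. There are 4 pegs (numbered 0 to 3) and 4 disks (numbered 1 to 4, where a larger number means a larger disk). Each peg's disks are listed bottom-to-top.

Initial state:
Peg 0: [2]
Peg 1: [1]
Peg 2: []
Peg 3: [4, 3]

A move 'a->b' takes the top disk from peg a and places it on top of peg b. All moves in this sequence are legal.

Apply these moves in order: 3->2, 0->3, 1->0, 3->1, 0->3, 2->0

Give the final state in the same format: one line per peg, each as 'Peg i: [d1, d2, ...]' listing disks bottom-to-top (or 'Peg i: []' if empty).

Answer: Peg 0: [3]
Peg 1: [2]
Peg 2: []
Peg 3: [4, 1]

Derivation:
After move 1 (3->2):
Peg 0: [2]
Peg 1: [1]
Peg 2: [3]
Peg 3: [4]

After move 2 (0->3):
Peg 0: []
Peg 1: [1]
Peg 2: [3]
Peg 3: [4, 2]

After move 3 (1->0):
Peg 0: [1]
Peg 1: []
Peg 2: [3]
Peg 3: [4, 2]

After move 4 (3->1):
Peg 0: [1]
Peg 1: [2]
Peg 2: [3]
Peg 3: [4]

After move 5 (0->3):
Peg 0: []
Peg 1: [2]
Peg 2: [3]
Peg 3: [4, 1]

After move 6 (2->0):
Peg 0: [3]
Peg 1: [2]
Peg 2: []
Peg 3: [4, 1]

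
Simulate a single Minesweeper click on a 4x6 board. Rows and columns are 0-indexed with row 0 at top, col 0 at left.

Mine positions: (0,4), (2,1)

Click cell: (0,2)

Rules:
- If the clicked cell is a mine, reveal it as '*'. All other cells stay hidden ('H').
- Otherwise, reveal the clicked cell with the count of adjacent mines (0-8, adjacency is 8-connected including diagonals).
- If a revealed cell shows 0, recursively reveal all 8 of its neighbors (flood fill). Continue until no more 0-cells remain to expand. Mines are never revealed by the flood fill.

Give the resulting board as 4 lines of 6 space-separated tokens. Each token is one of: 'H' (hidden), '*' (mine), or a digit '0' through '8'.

0 0 0 1 H H
1 1 1 1 H H
H H H H H H
H H H H H H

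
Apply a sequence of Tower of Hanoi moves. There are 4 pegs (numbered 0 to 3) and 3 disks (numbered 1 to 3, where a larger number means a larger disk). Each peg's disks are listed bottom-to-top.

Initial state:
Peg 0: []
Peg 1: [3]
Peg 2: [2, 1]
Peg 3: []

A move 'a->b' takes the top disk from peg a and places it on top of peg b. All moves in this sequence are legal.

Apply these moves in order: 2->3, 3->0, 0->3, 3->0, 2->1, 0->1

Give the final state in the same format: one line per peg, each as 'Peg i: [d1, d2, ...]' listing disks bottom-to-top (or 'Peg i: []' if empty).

After move 1 (2->3):
Peg 0: []
Peg 1: [3]
Peg 2: [2]
Peg 3: [1]

After move 2 (3->0):
Peg 0: [1]
Peg 1: [3]
Peg 2: [2]
Peg 3: []

After move 3 (0->3):
Peg 0: []
Peg 1: [3]
Peg 2: [2]
Peg 3: [1]

After move 4 (3->0):
Peg 0: [1]
Peg 1: [3]
Peg 2: [2]
Peg 3: []

After move 5 (2->1):
Peg 0: [1]
Peg 1: [3, 2]
Peg 2: []
Peg 3: []

After move 6 (0->1):
Peg 0: []
Peg 1: [3, 2, 1]
Peg 2: []
Peg 3: []

Answer: Peg 0: []
Peg 1: [3, 2, 1]
Peg 2: []
Peg 3: []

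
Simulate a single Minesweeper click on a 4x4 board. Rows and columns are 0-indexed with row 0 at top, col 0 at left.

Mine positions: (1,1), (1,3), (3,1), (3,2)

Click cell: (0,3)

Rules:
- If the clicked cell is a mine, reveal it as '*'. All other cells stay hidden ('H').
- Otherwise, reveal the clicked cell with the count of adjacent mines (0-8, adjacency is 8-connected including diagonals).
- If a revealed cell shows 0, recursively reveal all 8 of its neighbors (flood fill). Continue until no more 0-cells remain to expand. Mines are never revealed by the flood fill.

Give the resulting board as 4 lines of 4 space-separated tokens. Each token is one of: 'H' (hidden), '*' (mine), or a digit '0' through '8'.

H H H 1
H H H H
H H H H
H H H H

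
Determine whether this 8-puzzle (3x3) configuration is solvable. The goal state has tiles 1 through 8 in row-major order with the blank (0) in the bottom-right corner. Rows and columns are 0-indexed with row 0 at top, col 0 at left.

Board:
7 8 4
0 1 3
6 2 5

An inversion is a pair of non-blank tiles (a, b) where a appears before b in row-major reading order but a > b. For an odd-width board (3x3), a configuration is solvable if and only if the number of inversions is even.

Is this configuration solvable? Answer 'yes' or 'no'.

Answer: yes

Derivation:
Inversions (pairs i<j in row-major order where tile[i] > tile[j] > 0): 18
18 is even, so the puzzle is solvable.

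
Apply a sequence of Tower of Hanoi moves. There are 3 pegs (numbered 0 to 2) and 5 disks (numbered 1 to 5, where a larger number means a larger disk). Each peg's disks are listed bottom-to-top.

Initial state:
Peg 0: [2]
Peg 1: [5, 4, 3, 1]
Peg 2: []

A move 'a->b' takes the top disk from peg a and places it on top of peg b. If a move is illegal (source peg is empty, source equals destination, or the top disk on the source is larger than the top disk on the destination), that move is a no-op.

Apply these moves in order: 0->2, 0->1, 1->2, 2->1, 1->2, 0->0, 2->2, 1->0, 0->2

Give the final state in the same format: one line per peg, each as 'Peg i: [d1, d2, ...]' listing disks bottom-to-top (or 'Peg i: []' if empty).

Answer: Peg 0: [3]
Peg 1: [5, 4]
Peg 2: [2, 1]

Derivation:
After move 1 (0->2):
Peg 0: []
Peg 1: [5, 4, 3, 1]
Peg 2: [2]

After move 2 (0->1):
Peg 0: []
Peg 1: [5, 4, 3, 1]
Peg 2: [2]

After move 3 (1->2):
Peg 0: []
Peg 1: [5, 4, 3]
Peg 2: [2, 1]

After move 4 (2->1):
Peg 0: []
Peg 1: [5, 4, 3, 1]
Peg 2: [2]

After move 5 (1->2):
Peg 0: []
Peg 1: [5, 4, 3]
Peg 2: [2, 1]

After move 6 (0->0):
Peg 0: []
Peg 1: [5, 4, 3]
Peg 2: [2, 1]

After move 7 (2->2):
Peg 0: []
Peg 1: [5, 4, 3]
Peg 2: [2, 1]

After move 8 (1->0):
Peg 0: [3]
Peg 1: [5, 4]
Peg 2: [2, 1]

After move 9 (0->2):
Peg 0: [3]
Peg 1: [5, 4]
Peg 2: [2, 1]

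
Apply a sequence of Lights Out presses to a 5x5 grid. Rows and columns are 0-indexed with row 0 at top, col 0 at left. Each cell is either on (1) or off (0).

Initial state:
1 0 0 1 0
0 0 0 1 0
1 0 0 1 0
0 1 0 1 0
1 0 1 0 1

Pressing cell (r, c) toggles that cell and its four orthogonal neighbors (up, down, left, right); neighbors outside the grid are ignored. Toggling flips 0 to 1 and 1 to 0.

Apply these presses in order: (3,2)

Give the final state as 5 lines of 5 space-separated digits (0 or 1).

After press 1 at (3,2):
1 0 0 1 0
0 0 0 1 0
1 0 1 1 0
0 0 1 0 0
1 0 0 0 1

Answer: 1 0 0 1 0
0 0 0 1 0
1 0 1 1 0
0 0 1 0 0
1 0 0 0 1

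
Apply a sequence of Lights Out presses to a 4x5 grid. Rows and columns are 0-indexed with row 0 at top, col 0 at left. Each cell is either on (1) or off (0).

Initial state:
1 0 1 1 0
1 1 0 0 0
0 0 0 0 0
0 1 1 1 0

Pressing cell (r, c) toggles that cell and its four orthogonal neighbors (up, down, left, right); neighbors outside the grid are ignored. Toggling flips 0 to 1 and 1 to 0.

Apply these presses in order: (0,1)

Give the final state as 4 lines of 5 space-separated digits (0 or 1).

Answer: 0 1 0 1 0
1 0 0 0 0
0 0 0 0 0
0 1 1 1 0

Derivation:
After press 1 at (0,1):
0 1 0 1 0
1 0 0 0 0
0 0 0 0 0
0 1 1 1 0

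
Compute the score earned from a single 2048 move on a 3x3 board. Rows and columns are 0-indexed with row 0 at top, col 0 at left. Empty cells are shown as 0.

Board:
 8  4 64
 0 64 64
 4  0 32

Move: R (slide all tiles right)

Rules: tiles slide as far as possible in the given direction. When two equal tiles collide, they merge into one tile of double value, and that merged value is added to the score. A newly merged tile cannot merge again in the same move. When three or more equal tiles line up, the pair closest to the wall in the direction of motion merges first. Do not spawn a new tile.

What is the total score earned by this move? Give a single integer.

Answer: 128

Derivation:
Slide right:
row 0: [8, 4, 64] -> [8, 4, 64]  score +0 (running 0)
row 1: [0, 64, 64] -> [0, 0, 128]  score +128 (running 128)
row 2: [4, 0, 32] -> [0, 4, 32]  score +0 (running 128)
Board after move:
  8   4  64
  0   0 128
  0   4  32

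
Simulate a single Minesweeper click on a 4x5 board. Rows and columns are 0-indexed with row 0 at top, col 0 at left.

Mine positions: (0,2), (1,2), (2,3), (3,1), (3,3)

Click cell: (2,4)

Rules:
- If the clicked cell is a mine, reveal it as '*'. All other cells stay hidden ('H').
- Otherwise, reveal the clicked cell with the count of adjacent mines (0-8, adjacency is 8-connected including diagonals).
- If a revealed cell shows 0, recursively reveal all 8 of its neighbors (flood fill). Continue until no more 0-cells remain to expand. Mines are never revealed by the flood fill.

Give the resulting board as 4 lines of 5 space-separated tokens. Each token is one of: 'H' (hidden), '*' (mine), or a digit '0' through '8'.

H H H H H
H H H H H
H H H H 2
H H H H H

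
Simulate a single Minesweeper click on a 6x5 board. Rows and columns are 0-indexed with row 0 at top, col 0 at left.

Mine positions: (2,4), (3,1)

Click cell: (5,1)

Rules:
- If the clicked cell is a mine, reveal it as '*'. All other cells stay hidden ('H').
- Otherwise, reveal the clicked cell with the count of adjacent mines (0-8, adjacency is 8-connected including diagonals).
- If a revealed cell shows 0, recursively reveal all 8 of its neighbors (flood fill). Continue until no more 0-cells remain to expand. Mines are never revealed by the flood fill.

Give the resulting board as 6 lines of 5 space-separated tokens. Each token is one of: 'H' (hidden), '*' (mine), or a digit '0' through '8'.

H H H H H
H H H H H
H H H H H
H H 1 1 1
1 1 1 0 0
0 0 0 0 0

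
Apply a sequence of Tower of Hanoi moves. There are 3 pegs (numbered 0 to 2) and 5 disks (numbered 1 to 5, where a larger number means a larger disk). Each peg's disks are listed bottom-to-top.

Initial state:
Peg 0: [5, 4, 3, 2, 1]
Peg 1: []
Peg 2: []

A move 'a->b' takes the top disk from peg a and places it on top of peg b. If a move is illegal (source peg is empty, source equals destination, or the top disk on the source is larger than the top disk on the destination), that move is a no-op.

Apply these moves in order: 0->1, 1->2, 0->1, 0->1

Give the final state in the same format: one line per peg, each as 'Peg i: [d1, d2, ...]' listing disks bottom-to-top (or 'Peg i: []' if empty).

After move 1 (0->1):
Peg 0: [5, 4, 3, 2]
Peg 1: [1]
Peg 2: []

After move 2 (1->2):
Peg 0: [5, 4, 3, 2]
Peg 1: []
Peg 2: [1]

After move 3 (0->1):
Peg 0: [5, 4, 3]
Peg 1: [2]
Peg 2: [1]

After move 4 (0->1):
Peg 0: [5, 4, 3]
Peg 1: [2]
Peg 2: [1]

Answer: Peg 0: [5, 4, 3]
Peg 1: [2]
Peg 2: [1]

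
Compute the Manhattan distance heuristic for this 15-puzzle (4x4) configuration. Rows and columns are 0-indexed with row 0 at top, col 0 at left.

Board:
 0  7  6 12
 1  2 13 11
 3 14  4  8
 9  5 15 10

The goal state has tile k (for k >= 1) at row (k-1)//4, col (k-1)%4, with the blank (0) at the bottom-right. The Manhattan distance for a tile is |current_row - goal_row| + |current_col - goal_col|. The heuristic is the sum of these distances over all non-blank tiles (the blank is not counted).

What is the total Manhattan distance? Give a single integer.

Tile 7: at (0,1), goal (1,2), distance |0-1|+|1-2| = 2
Tile 6: at (0,2), goal (1,1), distance |0-1|+|2-1| = 2
Tile 12: at (0,3), goal (2,3), distance |0-2|+|3-3| = 2
Tile 1: at (1,0), goal (0,0), distance |1-0|+|0-0| = 1
Tile 2: at (1,1), goal (0,1), distance |1-0|+|1-1| = 1
Tile 13: at (1,2), goal (3,0), distance |1-3|+|2-0| = 4
Tile 11: at (1,3), goal (2,2), distance |1-2|+|3-2| = 2
Tile 3: at (2,0), goal (0,2), distance |2-0|+|0-2| = 4
Tile 14: at (2,1), goal (3,1), distance |2-3|+|1-1| = 1
Tile 4: at (2,2), goal (0,3), distance |2-0|+|2-3| = 3
Tile 8: at (2,3), goal (1,3), distance |2-1|+|3-3| = 1
Tile 9: at (3,0), goal (2,0), distance |3-2|+|0-0| = 1
Tile 5: at (3,1), goal (1,0), distance |3-1|+|1-0| = 3
Tile 15: at (3,2), goal (3,2), distance |3-3|+|2-2| = 0
Tile 10: at (3,3), goal (2,1), distance |3-2|+|3-1| = 3
Sum: 2 + 2 + 2 + 1 + 1 + 4 + 2 + 4 + 1 + 3 + 1 + 1 + 3 + 0 + 3 = 30

Answer: 30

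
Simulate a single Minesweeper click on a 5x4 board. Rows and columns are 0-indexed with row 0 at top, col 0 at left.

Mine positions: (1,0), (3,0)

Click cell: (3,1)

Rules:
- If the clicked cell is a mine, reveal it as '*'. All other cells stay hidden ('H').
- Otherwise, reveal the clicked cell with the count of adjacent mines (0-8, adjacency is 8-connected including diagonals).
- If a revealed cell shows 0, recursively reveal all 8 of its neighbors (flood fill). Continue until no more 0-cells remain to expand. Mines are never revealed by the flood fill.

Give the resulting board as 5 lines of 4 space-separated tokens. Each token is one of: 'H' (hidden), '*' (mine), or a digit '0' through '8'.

H H H H
H H H H
H H H H
H 1 H H
H H H H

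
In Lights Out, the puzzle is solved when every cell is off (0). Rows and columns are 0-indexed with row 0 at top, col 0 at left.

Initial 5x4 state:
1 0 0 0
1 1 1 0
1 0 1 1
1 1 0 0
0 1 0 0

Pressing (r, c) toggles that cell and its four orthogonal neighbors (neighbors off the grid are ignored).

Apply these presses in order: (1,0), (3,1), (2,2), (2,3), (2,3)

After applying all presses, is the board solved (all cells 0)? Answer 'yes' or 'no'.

After press 1 at (1,0):
0 0 0 0
0 0 1 0
0 0 1 1
1 1 0 0
0 1 0 0

After press 2 at (3,1):
0 0 0 0
0 0 1 0
0 1 1 1
0 0 1 0
0 0 0 0

After press 3 at (2,2):
0 0 0 0
0 0 0 0
0 0 0 0
0 0 0 0
0 0 0 0

After press 4 at (2,3):
0 0 0 0
0 0 0 1
0 0 1 1
0 0 0 1
0 0 0 0

After press 5 at (2,3):
0 0 0 0
0 0 0 0
0 0 0 0
0 0 0 0
0 0 0 0

Lights still on: 0

Answer: yes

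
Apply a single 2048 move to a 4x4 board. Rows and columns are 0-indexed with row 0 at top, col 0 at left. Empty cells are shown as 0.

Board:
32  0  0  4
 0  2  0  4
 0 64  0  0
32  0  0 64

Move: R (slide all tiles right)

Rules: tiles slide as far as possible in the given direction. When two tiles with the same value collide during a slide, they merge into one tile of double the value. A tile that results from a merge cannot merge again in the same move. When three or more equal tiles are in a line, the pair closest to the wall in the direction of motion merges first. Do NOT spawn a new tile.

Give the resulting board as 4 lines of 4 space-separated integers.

Answer:  0  0 32  4
 0  0  2  4
 0  0  0 64
 0  0 32 64

Derivation:
Slide right:
row 0: [32, 0, 0, 4] -> [0, 0, 32, 4]
row 1: [0, 2, 0, 4] -> [0, 0, 2, 4]
row 2: [0, 64, 0, 0] -> [0, 0, 0, 64]
row 3: [32, 0, 0, 64] -> [0, 0, 32, 64]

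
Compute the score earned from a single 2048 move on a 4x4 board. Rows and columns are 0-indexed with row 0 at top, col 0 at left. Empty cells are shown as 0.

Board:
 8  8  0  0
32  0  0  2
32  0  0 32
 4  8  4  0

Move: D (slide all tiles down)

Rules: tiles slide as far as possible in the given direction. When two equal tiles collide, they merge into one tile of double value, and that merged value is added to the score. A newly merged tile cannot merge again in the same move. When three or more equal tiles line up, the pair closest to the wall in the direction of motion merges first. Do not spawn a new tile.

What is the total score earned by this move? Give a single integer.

Answer: 80

Derivation:
Slide down:
col 0: [8, 32, 32, 4] -> [0, 8, 64, 4]  score +64 (running 64)
col 1: [8, 0, 0, 8] -> [0, 0, 0, 16]  score +16 (running 80)
col 2: [0, 0, 0, 4] -> [0, 0, 0, 4]  score +0 (running 80)
col 3: [0, 2, 32, 0] -> [0, 0, 2, 32]  score +0 (running 80)
Board after move:
 0  0  0  0
 8  0  0  0
64  0  0  2
 4 16  4 32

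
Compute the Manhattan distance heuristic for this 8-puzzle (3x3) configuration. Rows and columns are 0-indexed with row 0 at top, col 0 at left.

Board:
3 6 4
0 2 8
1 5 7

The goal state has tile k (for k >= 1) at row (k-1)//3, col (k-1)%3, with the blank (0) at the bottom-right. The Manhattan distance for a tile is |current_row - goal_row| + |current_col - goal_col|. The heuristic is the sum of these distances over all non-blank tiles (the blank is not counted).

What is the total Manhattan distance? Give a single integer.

Tile 3: at (0,0), goal (0,2), distance |0-0|+|0-2| = 2
Tile 6: at (0,1), goal (1,2), distance |0-1|+|1-2| = 2
Tile 4: at (0,2), goal (1,0), distance |0-1|+|2-0| = 3
Tile 2: at (1,1), goal (0,1), distance |1-0|+|1-1| = 1
Tile 8: at (1,2), goal (2,1), distance |1-2|+|2-1| = 2
Tile 1: at (2,0), goal (0,0), distance |2-0|+|0-0| = 2
Tile 5: at (2,1), goal (1,1), distance |2-1|+|1-1| = 1
Tile 7: at (2,2), goal (2,0), distance |2-2|+|2-0| = 2
Sum: 2 + 2 + 3 + 1 + 2 + 2 + 1 + 2 = 15

Answer: 15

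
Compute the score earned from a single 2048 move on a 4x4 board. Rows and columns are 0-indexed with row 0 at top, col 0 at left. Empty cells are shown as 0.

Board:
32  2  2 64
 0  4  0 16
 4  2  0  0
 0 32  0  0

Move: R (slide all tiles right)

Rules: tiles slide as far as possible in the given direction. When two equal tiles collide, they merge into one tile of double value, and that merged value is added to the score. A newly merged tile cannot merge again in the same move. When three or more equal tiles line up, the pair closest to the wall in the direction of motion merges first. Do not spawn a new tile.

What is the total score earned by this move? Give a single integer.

Answer: 4

Derivation:
Slide right:
row 0: [32, 2, 2, 64] -> [0, 32, 4, 64]  score +4 (running 4)
row 1: [0, 4, 0, 16] -> [0, 0, 4, 16]  score +0 (running 4)
row 2: [4, 2, 0, 0] -> [0, 0, 4, 2]  score +0 (running 4)
row 3: [0, 32, 0, 0] -> [0, 0, 0, 32]  score +0 (running 4)
Board after move:
 0 32  4 64
 0  0  4 16
 0  0  4  2
 0  0  0 32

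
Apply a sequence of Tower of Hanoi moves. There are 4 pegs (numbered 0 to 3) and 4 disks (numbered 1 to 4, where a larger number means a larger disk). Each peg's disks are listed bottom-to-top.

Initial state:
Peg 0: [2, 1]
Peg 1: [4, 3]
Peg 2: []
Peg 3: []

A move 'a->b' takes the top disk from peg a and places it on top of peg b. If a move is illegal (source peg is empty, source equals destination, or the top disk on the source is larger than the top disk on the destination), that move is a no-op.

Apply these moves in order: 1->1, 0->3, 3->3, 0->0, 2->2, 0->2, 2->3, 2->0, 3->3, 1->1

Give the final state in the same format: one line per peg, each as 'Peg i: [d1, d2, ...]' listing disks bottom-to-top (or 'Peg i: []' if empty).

After move 1 (1->1):
Peg 0: [2, 1]
Peg 1: [4, 3]
Peg 2: []
Peg 3: []

After move 2 (0->3):
Peg 0: [2]
Peg 1: [4, 3]
Peg 2: []
Peg 3: [1]

After move 3 (3->3):
Peg 0: [2]
Peg 1: [4, 3]
Peg 2: []
Peg 3: [1]

After move 4 (0->0):
Peg 0: [2]
Peg 1: [4, 3]
Peg 2: []
Peg 3: [1]

After move 5 (2->2):
Peg 0: [2]
Peg 1: [4, 3]
Peg 2: []
Peg 3: [1]

After move 6 (0->2):
Peg 0: []
Peg 1: [4, 3]
Peg 2: [2]
Peg 3: [1]

After move 7 (2->3):
Peg 0: []
Peg 1: [4, 3]
Peg 2: [2]
Peg 3: [1]

After move 8 (2->0):
Peg 0: [2]
Peg 1: [4, 3]
Peg 2: []
Peg 3: [1]

After move 9 (3->3):
Peg 0: [2]
Peg 1: [4, 3]
Peg 2: []
Peg 3: [1]

After move 10 (1->1):
Peg 0: [2]
Peg 1: [4, 3]
Peg 2: []
Peg 3: [1]

Answer: Peg 0: [2]
Peg 1: [4, 3]
Peg 2: []
Peg 3: [1]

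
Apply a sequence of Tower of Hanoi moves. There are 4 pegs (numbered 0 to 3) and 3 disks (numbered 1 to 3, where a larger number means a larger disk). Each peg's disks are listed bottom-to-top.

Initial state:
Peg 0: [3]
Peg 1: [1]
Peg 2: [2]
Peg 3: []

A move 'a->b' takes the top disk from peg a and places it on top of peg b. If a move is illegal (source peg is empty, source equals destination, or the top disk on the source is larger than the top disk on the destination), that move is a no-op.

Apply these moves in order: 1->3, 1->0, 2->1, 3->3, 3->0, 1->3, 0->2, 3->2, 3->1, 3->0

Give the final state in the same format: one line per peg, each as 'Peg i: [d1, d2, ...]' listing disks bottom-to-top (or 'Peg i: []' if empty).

After move 1 (1->3):
Peg 0: [3]
Peg 1: []
Peg 2: [2]
Peg 3: [1]

After move 2 (1->0):
Peg 0: [3]
Peg 1: []
Peg 2: [2]
Peg 3: [1]

After move 3 (2->1):
Peg 0: [3]
Peg 1: [2]
Peg 2: []
Peg 3: [1]

After move 4 (3->3):
Peg 0: [3]
Peg 1: [2]
Peg 2: []
Peg 3: [1]

After move 5 (3->0):
Peg 0: [3, 1]
Peg 1: [2]
Peg 2: []
Peg 3: []

After move 6 (1->3):
Peg 0: [3, 1]
Peg 1: []
Peg 2: []
Peg 3: [2]

After move 7 (0->2):
Peg 0: [3]
Peg 1: []
Peg 2: [1]
Peg 3: [2]

After move 8 (3->2):
Peg 0: [3]
Peg 1: []
Peg 2: [1]
Peg 3: [2]

After move 9 (3->1):
Peg 0: [3]
Peg 1: [2]
Peg 2: [1]
Peg 3: []

After move 10 (3->0):
Peg 0: [3]
Peg 1: [2]
Peg 2: [1]
Peg 3: []

Answer: Peg 0: [3]
Peg 1: [2]
Peg 2: [1]
Peg 3: []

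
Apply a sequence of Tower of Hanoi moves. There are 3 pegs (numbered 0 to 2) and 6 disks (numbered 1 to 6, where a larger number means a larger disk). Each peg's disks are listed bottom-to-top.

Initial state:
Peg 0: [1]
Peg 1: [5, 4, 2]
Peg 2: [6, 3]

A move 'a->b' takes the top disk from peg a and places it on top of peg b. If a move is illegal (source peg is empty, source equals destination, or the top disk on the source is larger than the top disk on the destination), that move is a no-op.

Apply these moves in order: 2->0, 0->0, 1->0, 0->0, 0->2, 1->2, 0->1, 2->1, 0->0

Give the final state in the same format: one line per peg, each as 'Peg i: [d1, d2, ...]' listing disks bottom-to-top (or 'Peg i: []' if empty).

After move 1 (2->0):
Peg 0: [1]
Peg 1: [5, 4, 2]
Peg 2: [6, 3]

After move 2 (0->0):
Peg 0: [1]
Peg 1: [5, 4, 2]
Peg 2: [6, 3]

After move 3 (1->0):
Peg 0: [1]
Peg 1: [5, 4, 2]
Peg 2: [6, 3]

After move 4 (0->0):
Peg 0: [1]
Peg 1: [5, 4, 2]
Peg 2: [6, 3]

After move 5 (0->2):
Peg 0: []
Peg 1: [5, 4, 2]
Peg 2: [6, 3, 1]

After move 6 (1->2):
Peg 0: []
Peg 1: [5, 4, 2]
Peg 2: [6, 3, 1]

After move 7 (0->1):
Peg 0: []
Peg 1: [5, 4, 2]
Peg 2: [6, 3, 1]

After move 8 (2->1):
Peg 0: []
Peg 1: [5, 4, 2, 1]
Peg 2: [6, 3]

After move 9 (0->0):
Peg 0: []
Peg 1: [5, 4, 2, 1]
Peg 2: [6, 3]

Answer: Peg 0: []
Peg 1: [5, 4, 2, 1]
Peg 2: [6, 3]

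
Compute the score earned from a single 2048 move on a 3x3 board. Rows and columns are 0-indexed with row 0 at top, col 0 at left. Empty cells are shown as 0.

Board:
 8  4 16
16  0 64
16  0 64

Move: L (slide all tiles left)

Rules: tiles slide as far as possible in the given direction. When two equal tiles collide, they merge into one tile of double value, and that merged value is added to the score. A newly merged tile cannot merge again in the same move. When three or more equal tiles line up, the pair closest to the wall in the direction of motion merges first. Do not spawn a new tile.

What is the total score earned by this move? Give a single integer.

Answer: 0

Derivation:
Slide left:
row 0: [8, 4, 16] -> [8, 4, 16]  score +0 (running 0)
row 1: [16, 0, 64] -> [16, 64, 0]  score +0 (running 0)
row 2: [16, 0, 64] -> [16, 64, 0]  score +0 (running 0)
Board after move:
 8  4 16
16 64  0
16 64  0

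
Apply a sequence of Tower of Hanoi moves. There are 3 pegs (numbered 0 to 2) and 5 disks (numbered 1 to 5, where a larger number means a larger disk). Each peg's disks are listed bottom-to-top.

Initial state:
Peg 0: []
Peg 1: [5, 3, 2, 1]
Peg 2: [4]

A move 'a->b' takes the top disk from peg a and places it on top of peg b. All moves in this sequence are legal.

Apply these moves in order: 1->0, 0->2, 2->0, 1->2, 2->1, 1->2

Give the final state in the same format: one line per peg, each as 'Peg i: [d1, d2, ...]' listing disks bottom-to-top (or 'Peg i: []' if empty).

After move 1 (1->0):
Peg 0: [1]
Peg 1: [5, 3, 2]
Peg 2: [4]

After move 2 (0->2):
Peg 0: []
Peg 1: [5, 3, 2]
Peg 2: [4, 1]

After move 3 (2->0):
Peg 0: [1]
Peg 1: [5, 3, 2]
Peg 2: [4]

After move 4 (1->2):
Peg 0: [1]
Peg 1: [5, 3]
Peg 2: [4, 2]

After move 5 (2->1):
Peg 0: [1]
Peg 1: [5, 3, 2]
Peg 2: [4]

After move 6 (1->2):
Peg 0: [1]
Peg 1: [5, 3]
Peg 2: [4, 2]

Answer: Peg 0: [1]
Peg 1: [5, 3]
Peg 2: [4, 2]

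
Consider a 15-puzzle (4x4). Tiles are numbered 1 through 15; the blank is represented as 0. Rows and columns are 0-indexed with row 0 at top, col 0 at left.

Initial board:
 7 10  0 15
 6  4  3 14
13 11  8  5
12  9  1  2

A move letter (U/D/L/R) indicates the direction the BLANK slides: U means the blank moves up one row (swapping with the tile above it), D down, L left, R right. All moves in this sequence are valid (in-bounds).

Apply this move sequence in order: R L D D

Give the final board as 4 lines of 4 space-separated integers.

After move 1 (R):
 7 10 15  0
 6  4  3 14
13 11  8  5
12  9  1  2

After move 2 (L):
 7 10  0 15
 6  4  3 14
13 11  8  5
12  9  1  2

After move 3 (D):
 7 10  3 15
 6  4  0 14
13 11  8  5
12  9  1  2

After move 4 (D):
 7 10  3 15
 6  4  8 14
13 11  0  5
12  9  1  2

Answer:  7 10  3 15
 6  4  8 14
13 11  0  5
12  9  1  2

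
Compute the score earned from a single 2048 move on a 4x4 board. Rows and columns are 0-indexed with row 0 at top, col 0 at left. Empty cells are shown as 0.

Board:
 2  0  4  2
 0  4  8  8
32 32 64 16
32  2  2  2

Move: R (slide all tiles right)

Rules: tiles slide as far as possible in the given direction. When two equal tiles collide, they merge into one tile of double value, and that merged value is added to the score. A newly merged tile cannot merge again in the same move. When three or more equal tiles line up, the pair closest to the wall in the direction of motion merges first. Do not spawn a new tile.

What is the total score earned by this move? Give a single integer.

Answer: 84

Derivation:
Slide right:
row 0: [2, 0, 4, 2] -> [0, 2, 4, 2]  score +0 (running 0)
row 1: [0, 4, 8, 8] -> [0, 0, 4, 16]  score +16 (running 16)
row 2: [32, 32, 64, 16] -> [0, 64, 64, 16]  score +64 (running 80)
row 3: [32, 2, 2, 2] -> [0, 32, 2, 4]  score +4 (running 84)
Board after move:
 0  2  4  2
 0  0  4 16
 0 64 64 16
 0 32  2  4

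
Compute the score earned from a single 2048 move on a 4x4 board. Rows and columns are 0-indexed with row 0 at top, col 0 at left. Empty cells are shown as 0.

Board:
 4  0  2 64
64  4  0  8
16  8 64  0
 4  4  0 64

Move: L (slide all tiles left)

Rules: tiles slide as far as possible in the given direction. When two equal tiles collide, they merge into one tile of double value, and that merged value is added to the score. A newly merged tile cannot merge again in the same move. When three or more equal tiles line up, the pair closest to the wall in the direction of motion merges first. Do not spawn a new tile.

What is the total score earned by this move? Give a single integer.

Slide left:
row 0: [4, 0, 2, 64] -> [4, 2, 64, 0]  score +0 (running 0)
row 1: [64, 4, 0, 8] -> [64, 4, 8, 0]  score +0 (running 0)
row 2: [16, 8, 64, 0] -> [16, 8, 64, 0]  score +0 (running 0)
row 3: [4, 4, 0, 64] -> [8, 64, 0, 0]  score +8 (running 8)
Board after move:
 4  2 64  0
64  4  8  0
16  8 64  0
 8 64  0  0

Answer: 8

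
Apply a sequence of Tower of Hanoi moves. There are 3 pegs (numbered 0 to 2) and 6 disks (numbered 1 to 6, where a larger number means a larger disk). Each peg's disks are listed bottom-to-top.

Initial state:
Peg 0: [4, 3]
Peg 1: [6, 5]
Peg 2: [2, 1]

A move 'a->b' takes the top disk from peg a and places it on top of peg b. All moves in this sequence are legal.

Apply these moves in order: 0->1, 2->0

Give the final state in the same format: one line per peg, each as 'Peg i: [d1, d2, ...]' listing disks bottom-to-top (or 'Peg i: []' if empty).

Answer: Peg 0: [4, 1]
Peg 1: [6, 5, 3]
Peg 2: [2]

Derivation:
After move 1 (0->1):
Peg 0: [4]
Peg 1: [6, 5, 3]
Peg 2: [2, 1]

After move 2 (2->0):
Peg 0: [4, 1]
Peg 1: [6, 5, 3]
Peg 2: [2]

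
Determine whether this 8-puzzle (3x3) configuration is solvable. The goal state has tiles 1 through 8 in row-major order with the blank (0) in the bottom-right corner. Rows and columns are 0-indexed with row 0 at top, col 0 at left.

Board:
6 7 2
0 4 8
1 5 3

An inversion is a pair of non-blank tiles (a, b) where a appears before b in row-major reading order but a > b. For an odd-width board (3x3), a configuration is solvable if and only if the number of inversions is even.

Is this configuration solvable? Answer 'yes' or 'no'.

Answer: no

Derivation:
Inversions (pairs i<j in row-major order where tile[i] > tile[j] > 0): 17
17 is odd, so the puzzle is not solvable.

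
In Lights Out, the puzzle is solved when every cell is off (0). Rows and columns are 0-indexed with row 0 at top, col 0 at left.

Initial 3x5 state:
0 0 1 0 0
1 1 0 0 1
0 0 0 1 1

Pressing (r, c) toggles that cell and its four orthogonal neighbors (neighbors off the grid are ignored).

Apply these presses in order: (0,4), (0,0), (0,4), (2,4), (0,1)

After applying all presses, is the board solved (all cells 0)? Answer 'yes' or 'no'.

After press 1 at (0,4):
0 0 1 1 1
1 1 0 0 0
0 0 0 1 1

After press 2 at (0,0):
1 1 1 1 1
0 1 0 0 0
0 0 0 1 1

After press 3 at (0,4):
1 1 1 0 0
0 1 0 0 1
0 0 0 1 1

After press 4 at (2,4):
1 1 1 0 0
0 1 0 0 0
0 0 0 0 0

After press 5 at (0,1):
0 0 0 0 0
0 0 0 0 0
0 0 0 0 0

Lights still on: 0

Answer: yes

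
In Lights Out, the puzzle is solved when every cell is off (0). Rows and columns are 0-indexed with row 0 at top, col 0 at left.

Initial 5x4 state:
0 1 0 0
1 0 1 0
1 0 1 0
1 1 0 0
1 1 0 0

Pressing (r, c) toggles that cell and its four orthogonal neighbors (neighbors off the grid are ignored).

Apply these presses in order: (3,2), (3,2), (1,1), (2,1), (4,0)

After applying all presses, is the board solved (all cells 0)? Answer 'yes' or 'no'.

After press 1 at (3,2):
0 1 0 0
1 0 1 0
1 0 0 0
1 0 1 1
1 1 1 0

After press 2 at (3,2):
0 1 0 0
1 0 1 0
1 0 1 0
1 1 0 0
1 1 0 0

After press 3 at (1,1):
0 0 0 0
0 1 0 0
1 1 1 0
1 1 0 0
1 1 0 0

After press 4 at (2,1):
0 0 0 0
0 0 0 0
0 0 0 0
1 0 0 0
1 1 0 0

After press 5 at (4,0):
0 0 0 0
0 0 0 0
0 0 0 0
0 0 0 0
0 0 0 0

Lights still on: 0

Answer: yes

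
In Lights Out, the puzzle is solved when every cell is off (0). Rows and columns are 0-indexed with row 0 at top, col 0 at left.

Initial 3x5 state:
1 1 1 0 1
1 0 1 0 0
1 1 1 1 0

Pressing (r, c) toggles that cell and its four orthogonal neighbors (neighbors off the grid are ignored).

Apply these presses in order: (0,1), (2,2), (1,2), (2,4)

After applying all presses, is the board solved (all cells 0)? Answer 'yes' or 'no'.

After press 1 at (0,1):
0 0 0 0 1
1 1 1 0 0
1 1 1 1 0

After press 2 at (2,2):
0 0 0 0 1
1 1 0 0 0
1 0 0 0 0

After press 3 at (1,2):
0 0 1 0 1
1 0 1 1 0
1 0 1 0 0

After press 4 at (2,4):
0 0 1 0 1
1 0 1 1 1
1 0 1 1 1

Lights still on: 10

Answer: no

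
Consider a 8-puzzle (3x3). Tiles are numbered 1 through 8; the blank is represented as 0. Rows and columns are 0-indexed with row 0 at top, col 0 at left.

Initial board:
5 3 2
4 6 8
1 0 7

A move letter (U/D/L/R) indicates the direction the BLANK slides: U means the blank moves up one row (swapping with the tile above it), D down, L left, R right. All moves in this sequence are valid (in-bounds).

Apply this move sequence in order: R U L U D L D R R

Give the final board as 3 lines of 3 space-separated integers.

Answer: 5 3 2
1 4 6
7 8 0

Derivation:
After move 1 (R):
5 3 2
4 6 8
1 7 0

After move 2 (U):
5 3 2
4 6 0
1 7 8

After move 3 (L):
5 3 2
4 0 6
1 7 8

After move 4 (U):
5 0 2
4 3 6
1 7 8

After move 5 (D):
5 3 2
4 0 6
1 7 8

After move 6 (L):
5 3 2
0 4 6
1 7 8

After move 7 (D):
5 3 2
1 4 6
0 7 8

After move 8 (R):
5 3 2
1 4 6
7 0 8

After move 9 (R):
5 3 2
1 4 6
7 8 0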